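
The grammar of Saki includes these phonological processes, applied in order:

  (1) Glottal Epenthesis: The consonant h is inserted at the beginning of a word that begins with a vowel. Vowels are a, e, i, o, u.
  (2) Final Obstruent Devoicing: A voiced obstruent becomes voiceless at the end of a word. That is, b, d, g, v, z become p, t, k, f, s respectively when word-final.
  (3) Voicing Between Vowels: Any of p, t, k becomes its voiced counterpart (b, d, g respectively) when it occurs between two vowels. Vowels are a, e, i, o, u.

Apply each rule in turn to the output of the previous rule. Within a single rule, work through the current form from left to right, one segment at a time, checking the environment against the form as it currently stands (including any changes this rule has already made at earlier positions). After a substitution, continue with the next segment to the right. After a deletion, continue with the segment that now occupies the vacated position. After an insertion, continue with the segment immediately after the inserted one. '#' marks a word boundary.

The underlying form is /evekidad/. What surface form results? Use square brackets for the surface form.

[hevegidat]

(1) Glottal Epenthesis: [evekidad] → [hevekidad]
(2) Final Obstruent Devoicing: [hevekidad] → [hevekidat]
(3) Voicing Between Vowels: [hevekidat] → [hevegidat]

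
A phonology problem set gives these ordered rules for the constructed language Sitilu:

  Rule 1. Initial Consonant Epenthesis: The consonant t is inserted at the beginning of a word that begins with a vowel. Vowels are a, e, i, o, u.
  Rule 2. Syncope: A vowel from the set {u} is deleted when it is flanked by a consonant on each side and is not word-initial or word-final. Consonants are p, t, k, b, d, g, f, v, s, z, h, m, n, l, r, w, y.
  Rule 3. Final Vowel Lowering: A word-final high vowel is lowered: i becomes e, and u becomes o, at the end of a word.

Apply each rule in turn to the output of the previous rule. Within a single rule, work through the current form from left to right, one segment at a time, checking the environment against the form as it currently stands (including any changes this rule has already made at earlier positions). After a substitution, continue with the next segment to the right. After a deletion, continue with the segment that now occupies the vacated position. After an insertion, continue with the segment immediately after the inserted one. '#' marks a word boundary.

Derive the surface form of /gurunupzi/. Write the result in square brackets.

Rule 1 Initial Consonant Epenthesis: no change — [gurunupzi]
Rule 2 Syncope: [gurunupzi] → [grnpzi]
Rule 3 Final Vowel Lowering: [grnpzi] → [grnpze]

[grnpze]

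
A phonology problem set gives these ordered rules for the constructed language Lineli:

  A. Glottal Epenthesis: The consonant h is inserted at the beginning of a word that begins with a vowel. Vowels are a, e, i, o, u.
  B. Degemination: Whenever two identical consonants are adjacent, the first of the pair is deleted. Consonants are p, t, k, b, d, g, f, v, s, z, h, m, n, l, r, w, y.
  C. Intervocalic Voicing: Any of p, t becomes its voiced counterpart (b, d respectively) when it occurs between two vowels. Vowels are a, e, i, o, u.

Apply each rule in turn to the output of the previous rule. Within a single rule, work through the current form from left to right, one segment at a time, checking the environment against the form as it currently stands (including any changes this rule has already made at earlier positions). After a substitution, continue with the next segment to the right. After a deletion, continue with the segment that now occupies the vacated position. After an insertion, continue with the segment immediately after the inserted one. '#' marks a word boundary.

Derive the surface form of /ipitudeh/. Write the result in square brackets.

A Glottal Epenthesis: [ipitudeh] → [hipitudeh]
B Degemination: no change — [hipitudeh]
C Intervocalic Voicing: [hipitudeh] → [hibidudeh]

[hibidudeh]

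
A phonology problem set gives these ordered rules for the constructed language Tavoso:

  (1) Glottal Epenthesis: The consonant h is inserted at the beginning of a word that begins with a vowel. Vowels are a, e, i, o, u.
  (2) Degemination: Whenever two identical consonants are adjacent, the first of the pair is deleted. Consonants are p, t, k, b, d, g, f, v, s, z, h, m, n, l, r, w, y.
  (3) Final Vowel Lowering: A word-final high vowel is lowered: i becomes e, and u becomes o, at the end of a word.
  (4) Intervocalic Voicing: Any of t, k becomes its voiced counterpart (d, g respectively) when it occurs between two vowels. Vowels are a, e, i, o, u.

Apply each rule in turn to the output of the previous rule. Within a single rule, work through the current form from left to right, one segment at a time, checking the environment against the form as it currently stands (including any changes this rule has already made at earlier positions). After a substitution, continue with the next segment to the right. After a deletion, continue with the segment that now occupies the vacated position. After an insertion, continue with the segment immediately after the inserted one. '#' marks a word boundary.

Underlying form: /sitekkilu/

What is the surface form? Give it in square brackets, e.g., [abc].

[sidegilo]

(1) Glottal Epenthesis: no change — [sitekkilu]
(2) Degemination: [sitekkilu] → [sitekilu]
(3) Final Vowel Lowering: [sitekilu] → [sitekilo]
(4) Intervocalic Voicing: [sitekilo] → [sidegilo]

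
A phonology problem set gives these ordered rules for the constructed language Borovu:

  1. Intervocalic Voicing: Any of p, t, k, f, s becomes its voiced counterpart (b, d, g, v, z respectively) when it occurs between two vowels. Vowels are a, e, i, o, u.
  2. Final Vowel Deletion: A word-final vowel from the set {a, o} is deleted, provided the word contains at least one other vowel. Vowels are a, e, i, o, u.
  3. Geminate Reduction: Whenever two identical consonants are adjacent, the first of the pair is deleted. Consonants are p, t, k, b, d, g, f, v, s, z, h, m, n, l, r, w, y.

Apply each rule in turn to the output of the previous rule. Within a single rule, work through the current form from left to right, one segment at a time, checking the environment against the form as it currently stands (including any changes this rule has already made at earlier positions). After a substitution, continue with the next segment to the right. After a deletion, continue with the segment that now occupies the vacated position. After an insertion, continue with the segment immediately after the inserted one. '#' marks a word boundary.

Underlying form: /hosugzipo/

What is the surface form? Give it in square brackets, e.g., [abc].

1 Intervocalic Voicing: [hosugzipo] → [hozugzibo]
2 Final Vowel Deletion: [hozugzibo] → [hozugzib]
3 Geminate Reduction: no change — [hozugzib]

[hozugzib]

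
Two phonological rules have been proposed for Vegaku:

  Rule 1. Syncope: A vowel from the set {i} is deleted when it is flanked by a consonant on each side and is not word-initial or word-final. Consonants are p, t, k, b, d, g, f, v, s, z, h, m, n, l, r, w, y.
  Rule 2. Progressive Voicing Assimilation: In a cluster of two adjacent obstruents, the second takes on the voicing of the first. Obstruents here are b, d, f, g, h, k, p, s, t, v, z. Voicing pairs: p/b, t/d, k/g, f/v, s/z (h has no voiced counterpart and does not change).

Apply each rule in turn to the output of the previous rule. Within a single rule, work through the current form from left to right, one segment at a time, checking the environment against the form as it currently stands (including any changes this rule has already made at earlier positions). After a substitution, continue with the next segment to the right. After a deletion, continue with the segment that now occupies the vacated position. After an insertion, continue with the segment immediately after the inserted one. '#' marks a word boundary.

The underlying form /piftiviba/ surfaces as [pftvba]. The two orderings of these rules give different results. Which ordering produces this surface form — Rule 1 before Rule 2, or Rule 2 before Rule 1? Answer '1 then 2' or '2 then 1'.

Order 1 then 2:
  1 Syncope: [piftiviba] → [pftvba]
  2 Progressive Voicing Assimilation: [pftvba] → [pftfpa]
  result: [pftfpa]
Order 2 then 1:
  2 Progressive Voicing Assimilation: no change — [piftiviba]
  1 Syncope: [piftiviba] → [pftvba]
  result: [pftvba]

2 then 1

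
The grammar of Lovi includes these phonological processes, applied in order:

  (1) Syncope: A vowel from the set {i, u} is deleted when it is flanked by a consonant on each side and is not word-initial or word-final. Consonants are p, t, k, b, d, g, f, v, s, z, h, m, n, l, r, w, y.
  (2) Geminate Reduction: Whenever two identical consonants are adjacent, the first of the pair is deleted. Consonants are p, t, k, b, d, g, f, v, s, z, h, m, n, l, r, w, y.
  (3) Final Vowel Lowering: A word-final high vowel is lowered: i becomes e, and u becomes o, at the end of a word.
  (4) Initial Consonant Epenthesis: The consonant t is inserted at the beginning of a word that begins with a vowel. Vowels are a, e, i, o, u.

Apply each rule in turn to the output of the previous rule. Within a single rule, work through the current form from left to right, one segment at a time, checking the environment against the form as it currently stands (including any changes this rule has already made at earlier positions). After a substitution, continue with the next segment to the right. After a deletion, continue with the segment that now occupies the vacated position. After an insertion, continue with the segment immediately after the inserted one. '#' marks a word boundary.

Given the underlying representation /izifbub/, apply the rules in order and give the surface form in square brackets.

[tizfb]

(1) Syncope: [izifbub] → [izfbb]
(2) Geminate Reduction: [izfbb] → [izfb]
(3) Final Vowel Lowering: no change — [izfb]
(4) Initial Consonant Epenthesis: [izfb] → [tizfb]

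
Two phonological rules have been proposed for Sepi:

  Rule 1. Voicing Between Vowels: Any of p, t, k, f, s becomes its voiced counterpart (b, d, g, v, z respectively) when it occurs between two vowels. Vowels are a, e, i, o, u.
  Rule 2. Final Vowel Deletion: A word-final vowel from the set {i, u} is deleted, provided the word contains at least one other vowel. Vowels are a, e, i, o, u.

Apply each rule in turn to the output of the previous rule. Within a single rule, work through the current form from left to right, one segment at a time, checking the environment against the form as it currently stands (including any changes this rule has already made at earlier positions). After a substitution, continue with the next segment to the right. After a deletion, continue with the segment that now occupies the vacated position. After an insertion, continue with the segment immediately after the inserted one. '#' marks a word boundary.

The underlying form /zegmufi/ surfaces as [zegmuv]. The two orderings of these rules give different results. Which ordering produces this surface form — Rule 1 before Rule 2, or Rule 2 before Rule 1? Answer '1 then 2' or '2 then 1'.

Order 1 then 2:
  1 Voicing Between Vowels: [zegmufi] → [zegmuvi]
  2 Final Vowel Deletion: [zegmuvi] → [zegmuv]
  result: [zegmuv]
Order 2 then 1:
  2 Final Vowel Deletion: [zegmufi] → [zegmuf]
  1 Voicing Between Vowels: no change — [zegmuf]
  result: [zegmuf]

1 then 2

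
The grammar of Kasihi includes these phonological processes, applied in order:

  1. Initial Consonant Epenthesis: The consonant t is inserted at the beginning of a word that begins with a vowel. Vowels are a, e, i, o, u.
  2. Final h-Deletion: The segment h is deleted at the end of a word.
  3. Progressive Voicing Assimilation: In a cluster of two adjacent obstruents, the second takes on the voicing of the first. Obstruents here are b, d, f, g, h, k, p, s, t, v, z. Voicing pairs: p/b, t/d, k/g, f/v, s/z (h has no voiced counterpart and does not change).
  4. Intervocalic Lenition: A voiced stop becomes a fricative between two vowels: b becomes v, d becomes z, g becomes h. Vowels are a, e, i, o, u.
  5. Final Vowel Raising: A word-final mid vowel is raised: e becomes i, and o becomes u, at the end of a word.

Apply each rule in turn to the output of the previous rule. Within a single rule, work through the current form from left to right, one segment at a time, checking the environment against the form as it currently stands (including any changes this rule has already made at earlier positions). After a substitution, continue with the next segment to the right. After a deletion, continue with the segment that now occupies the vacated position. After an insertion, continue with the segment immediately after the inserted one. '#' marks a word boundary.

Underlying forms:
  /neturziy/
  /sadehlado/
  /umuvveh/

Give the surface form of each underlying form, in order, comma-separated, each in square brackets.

/neturziy/:
  1 Initial Consonant Epenthesis: no change — [neturziy]
  2 Final h-Deletion: no change — [neturziy]
  3 Progressive Voicing Assimilation: no change — [neturziy]
  4 Intervocalic Lenition: no change — [neturziy]
  5 Final Vowel Raising: no change — [neturziy]
/sadehlado/:
  1 Initial Consonant Epenthesis: no change — [sadehlado]
  2 Final h-Deletion: no change — [sadehlado]
  3 Progressive Voicing Assimilation: no change — [sadehlado]
  4 Intervocalic Lenition: [sadehlado] → [sazehlazo]
  5 Final Vowel Raising: [sazehlazo] → [sazehlazu]
/umuvveh/:
  1 Initial Consonant Epenthesis: [umuvveh] → [tumuvveh]
  2 Final h-Deletion: [tumuvveh] → [tumuvve]
  3 Progressive Voicing Assimilation: no change — [tumuvve]
  4 Intervocalic Lenition: no change — [tumuvve]
  5 Final Vowel Raising: [tumuvve] → [tumuvvi]

[neturziy], [sazehlazu], [tumuvvi]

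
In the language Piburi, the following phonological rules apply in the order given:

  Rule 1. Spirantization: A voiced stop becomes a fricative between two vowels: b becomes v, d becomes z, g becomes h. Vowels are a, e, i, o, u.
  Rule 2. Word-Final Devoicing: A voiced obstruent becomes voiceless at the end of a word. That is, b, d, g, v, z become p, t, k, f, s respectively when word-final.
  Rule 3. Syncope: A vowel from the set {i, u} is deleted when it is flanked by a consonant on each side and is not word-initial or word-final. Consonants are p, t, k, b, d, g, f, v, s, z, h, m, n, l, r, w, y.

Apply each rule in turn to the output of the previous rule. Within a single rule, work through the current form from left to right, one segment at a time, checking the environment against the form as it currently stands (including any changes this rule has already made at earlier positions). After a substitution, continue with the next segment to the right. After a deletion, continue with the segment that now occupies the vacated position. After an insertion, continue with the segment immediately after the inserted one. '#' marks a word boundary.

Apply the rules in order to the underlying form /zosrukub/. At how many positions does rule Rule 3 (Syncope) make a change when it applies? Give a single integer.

2

Rule 1 Spirantization: no change — [zosrukub]
Rule 2 Word-Final Devoicing: [zosrukub] → [zosrukup]
Rule 3 Syncope: [zosrukup] → [zosrkp]
Rule Rule 3 changed 2 position(s).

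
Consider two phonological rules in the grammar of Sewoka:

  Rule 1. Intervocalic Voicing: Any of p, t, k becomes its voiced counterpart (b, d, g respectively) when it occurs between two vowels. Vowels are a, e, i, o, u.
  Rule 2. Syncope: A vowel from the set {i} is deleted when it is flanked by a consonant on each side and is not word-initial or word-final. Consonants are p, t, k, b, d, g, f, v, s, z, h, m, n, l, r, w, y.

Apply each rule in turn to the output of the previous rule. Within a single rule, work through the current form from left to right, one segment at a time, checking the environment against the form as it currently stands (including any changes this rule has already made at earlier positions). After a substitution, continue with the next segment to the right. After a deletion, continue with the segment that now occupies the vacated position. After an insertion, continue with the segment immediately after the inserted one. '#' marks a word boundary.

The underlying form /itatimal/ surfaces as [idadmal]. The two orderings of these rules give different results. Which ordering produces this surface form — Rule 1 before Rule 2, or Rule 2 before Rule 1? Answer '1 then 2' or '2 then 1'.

1 then 2

Order 1 then 2:
  1 Intervocalic Voicing: [itatimal] → [idadimal]
  2 Syncope: [idadimal] → [idadmal]
  result: [idadmal]
Order 2 then 1:
  2 Syncope: [itatimal] → [itatmal]
  1 Intervocalic Voicing: [itatmal] → [idatmal]
  result: [idatmal]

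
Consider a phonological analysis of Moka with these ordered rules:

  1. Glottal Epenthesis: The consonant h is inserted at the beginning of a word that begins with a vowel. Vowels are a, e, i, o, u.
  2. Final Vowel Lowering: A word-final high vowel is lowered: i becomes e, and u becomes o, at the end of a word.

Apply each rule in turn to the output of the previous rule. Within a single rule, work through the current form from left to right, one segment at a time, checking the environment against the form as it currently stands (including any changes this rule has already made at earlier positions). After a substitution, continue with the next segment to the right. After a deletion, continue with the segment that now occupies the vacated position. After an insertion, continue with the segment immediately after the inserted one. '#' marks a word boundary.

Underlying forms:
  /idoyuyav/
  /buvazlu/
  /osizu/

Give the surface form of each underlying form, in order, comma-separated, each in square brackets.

/idoyuyav/:
  1 Glottal Epenthesis: [idoyuyav] → [hidoyuyav]
  2 Final Vowel Lowering: no change — [hidoyuyav]
/buvazlu/:
  1 Glottal Epenthesis: no change — [buvazlu]
  2 Final Vowel Lowering: [buvazlu] → [buvazlo]
/osizu/:
  1 Glottal Epenthesis: [osizu] → [hosizu]
  2 Final Vowel Lowering: [hosizu] → [hosizo]

[hidoyuyav], [buvazlo], [hosizo]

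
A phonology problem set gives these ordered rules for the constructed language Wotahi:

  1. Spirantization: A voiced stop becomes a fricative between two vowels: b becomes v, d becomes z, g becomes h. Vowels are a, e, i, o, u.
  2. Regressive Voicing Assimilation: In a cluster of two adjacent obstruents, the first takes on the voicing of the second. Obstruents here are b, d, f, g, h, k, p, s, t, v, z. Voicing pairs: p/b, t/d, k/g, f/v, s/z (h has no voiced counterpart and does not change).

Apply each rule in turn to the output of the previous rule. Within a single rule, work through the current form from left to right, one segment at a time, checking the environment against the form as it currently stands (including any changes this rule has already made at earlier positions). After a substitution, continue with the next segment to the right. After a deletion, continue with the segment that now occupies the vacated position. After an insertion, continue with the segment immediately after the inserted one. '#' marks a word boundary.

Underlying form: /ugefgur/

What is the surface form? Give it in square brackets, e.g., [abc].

[uhevgur]

1 Spirantization: [ugefgur] → [uhefgur]
2 Regressive Voicing Assimilation: [uhefgur] → [uhevgur]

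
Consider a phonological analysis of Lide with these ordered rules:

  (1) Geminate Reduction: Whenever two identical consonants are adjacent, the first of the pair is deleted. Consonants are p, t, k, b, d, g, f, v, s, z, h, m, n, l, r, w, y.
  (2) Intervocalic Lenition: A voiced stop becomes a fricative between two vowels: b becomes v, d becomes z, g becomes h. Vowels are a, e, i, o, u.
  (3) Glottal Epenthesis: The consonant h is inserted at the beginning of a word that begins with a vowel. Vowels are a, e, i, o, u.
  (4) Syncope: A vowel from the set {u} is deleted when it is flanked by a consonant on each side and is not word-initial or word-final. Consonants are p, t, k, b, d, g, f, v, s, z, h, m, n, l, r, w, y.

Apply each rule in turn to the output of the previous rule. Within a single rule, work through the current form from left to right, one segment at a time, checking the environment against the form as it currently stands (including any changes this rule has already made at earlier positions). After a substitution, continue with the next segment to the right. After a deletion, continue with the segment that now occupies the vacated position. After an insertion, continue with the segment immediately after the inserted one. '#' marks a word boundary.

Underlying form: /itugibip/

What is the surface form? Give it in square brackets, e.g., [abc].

(1) Geminate Reduction: no change — [itugibip]
(2) Intervocalic Lenition: [itugibip] → [ituhivip]
(3) Glottal Epenthesis: [ituhivip] → [hituhivip]
(4) Syncope: [hituhivip] → [hithivip]

[hithivip]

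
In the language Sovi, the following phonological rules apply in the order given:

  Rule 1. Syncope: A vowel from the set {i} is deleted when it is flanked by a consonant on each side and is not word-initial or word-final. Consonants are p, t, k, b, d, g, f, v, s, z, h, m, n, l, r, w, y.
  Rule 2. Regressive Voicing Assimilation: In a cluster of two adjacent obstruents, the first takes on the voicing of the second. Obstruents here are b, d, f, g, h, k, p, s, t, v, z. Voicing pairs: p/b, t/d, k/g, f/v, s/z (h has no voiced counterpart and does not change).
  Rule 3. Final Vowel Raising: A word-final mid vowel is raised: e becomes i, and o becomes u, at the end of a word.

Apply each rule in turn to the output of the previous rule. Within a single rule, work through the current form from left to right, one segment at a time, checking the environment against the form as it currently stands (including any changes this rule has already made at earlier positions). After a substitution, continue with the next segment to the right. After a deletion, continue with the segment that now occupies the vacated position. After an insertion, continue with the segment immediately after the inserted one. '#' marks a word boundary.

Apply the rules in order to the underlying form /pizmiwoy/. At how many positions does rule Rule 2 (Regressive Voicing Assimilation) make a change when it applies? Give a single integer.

1

Rule 1 Syncope: [pizmiwoy] → [pzmwoy]
Rule 2 Regressive Voicing Assimilation: [pzmwoy] → [bzmwoy]
Rule 3 Final Vowel Raising: no change — [bzmwoy]
Rule Rule 2 changed 1 position(s).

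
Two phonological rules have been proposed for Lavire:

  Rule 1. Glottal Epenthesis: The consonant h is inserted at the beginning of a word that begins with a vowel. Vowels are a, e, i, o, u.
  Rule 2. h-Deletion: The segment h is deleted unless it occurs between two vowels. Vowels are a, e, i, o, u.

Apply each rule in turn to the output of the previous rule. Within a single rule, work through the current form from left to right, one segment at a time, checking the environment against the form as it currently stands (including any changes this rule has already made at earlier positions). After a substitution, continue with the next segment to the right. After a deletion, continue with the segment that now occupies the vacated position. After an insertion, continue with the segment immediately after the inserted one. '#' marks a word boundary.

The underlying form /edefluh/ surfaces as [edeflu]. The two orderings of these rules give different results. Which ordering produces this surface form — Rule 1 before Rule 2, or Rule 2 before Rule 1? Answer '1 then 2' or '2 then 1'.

1 then 2

Order 1 then 2:
  1 Glottal Epenthesis: [edefluh] → [hedefluh]
  2 h-Deletion: [hedefluh] → [edeflu]
  result: [edeflu]
Order 2 then 1:
  2 h-Deletion: [edefluh] → [edeflu]
  1 Glottal Epenthesis: [edeflu] → [hedeflu]
  result: [hedeflu]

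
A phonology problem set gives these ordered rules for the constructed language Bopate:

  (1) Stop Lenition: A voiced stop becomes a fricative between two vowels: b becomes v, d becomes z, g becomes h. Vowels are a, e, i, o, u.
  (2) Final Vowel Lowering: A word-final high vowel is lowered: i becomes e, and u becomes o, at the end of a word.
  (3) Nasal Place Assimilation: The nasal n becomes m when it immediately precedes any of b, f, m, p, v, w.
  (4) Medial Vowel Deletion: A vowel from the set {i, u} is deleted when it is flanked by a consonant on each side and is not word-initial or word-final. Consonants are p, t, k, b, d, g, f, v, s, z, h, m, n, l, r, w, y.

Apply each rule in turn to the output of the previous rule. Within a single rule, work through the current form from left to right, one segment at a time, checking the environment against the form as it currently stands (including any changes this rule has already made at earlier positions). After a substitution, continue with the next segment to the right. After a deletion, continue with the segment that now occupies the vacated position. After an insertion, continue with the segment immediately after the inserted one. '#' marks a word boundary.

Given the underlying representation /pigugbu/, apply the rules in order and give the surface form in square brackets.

[phgbo]

(1) Stop Lenition: [pigugbu] → [pihugbu]
(2) Final Vowel Lowering: [pihugbu] → [pihugbo]
(3) Nasal Place Assimilation: no change — [pihugbo]
(4) Medial Vowel Deletion: [pihugbo] → [phgbo]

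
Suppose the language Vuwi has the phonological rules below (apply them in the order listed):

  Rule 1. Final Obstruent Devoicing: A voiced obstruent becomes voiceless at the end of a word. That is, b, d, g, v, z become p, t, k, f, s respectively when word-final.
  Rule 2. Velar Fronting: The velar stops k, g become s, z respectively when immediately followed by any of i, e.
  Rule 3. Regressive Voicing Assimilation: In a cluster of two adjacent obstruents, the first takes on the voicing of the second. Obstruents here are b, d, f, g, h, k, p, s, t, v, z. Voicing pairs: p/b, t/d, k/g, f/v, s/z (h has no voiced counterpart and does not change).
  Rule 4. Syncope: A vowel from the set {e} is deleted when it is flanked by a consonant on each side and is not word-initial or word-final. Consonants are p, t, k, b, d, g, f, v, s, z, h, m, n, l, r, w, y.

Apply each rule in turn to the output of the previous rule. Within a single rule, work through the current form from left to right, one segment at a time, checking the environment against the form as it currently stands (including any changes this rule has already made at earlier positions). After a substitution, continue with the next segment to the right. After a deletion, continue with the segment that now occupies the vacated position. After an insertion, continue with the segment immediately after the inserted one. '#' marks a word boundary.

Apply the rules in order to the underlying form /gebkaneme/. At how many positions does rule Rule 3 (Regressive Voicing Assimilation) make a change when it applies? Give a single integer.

Rule 1 Final Obstruent Devoicing: no change — [gebkaneme]
Rule 2 Velar Fronting: [gebkaneme] → [zebkaneme]
Rule 3 Regressive Voicing Assimilation: [zebkaneme] → [zepkaneme]
Rule 4 Syncope: [zepkaneme] → [zpkanme]
Rule Rule 3 changed 1 position(s).

1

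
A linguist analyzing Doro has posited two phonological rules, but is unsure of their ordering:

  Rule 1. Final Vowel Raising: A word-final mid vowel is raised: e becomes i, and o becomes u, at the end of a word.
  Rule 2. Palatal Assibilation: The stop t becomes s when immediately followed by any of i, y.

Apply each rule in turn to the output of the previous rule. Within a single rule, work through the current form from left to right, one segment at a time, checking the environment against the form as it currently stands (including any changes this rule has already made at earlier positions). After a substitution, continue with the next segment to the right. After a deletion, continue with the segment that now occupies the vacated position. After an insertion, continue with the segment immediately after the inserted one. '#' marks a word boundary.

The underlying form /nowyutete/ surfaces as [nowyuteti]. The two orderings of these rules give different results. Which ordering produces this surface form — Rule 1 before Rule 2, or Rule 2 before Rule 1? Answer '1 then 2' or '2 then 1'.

2 then 1

Order 1 then 2:
  1 Final Vowel Raising: [nowyutete] → [nowyuteti]
  2 Palatal Assibilation: [nowyuteti] → [nowyutesi]
  result: [nowyutesi]
Order 2 then 1:
  2 Palatal Assibilation: no change — [nowyutete]
  1 Final Vowel Raising: [nowyutete] → [nowyuteti]
  result: [nowyuteti]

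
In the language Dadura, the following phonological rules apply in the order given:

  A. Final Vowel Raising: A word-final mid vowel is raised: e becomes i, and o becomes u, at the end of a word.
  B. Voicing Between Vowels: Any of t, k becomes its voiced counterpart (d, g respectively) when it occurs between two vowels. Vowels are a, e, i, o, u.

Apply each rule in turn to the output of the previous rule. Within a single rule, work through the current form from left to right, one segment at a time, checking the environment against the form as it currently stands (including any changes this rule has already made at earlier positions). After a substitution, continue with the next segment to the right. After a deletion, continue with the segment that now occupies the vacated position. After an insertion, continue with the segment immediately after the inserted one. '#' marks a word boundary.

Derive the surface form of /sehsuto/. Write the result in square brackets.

A Final Vowel Raising: [sehsuto] → [sehsutu]
B Voicing Between Vowels: [sehsutu] → [sehsudu]

[sehsudu]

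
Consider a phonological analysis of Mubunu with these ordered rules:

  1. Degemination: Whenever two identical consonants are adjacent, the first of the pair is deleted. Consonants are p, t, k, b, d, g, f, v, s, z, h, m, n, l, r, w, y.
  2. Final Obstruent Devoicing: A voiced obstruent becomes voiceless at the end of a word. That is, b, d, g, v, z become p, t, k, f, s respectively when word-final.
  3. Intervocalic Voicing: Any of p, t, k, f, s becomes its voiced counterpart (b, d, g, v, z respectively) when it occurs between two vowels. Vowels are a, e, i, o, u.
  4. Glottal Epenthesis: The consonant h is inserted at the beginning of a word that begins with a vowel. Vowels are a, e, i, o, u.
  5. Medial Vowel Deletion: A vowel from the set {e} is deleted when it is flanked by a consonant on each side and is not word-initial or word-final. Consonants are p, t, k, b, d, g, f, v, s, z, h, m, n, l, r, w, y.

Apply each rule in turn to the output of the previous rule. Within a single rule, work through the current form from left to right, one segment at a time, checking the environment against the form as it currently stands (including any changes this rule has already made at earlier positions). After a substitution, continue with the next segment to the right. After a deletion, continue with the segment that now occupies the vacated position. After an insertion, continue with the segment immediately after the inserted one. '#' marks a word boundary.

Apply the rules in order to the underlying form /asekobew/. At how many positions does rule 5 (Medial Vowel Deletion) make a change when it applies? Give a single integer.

2

1 Degemination: no change — [asekobew]
2 Final Obstruent Devoicing: no change — [asekobew]
3 Intervocalic Voicing: [asekobew] → [azegobew]
4 Glottal Epenthesis: [azegobew] → [hazegobew]
5 Medial Vowel Deletion: [hazegobew] → [hazgobw]
Rule 5 changed 2 position(s).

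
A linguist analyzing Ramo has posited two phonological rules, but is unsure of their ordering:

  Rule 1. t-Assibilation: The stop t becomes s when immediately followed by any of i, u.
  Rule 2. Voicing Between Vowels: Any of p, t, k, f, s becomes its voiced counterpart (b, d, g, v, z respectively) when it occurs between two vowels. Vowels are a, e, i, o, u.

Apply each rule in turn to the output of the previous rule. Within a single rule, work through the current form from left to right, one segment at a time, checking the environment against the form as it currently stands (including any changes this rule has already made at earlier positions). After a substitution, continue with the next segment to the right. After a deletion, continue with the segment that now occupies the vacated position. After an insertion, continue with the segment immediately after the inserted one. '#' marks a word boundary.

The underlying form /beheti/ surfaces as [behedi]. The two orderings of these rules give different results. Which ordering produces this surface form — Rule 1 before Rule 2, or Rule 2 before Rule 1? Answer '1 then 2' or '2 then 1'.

Order 1 then 2:
  1 t-Assibilation: [beheti] → [behesi]
  2 Voicing Between Vowels: [behesi] → [behezi]
  result: [behezi]
Order 2 then 1:
  2 Voicing Between Vowels: [beheti] → [behedi]
  1 t-Assibilation: no change — [behedi]
  result: [behedi]

2 then 1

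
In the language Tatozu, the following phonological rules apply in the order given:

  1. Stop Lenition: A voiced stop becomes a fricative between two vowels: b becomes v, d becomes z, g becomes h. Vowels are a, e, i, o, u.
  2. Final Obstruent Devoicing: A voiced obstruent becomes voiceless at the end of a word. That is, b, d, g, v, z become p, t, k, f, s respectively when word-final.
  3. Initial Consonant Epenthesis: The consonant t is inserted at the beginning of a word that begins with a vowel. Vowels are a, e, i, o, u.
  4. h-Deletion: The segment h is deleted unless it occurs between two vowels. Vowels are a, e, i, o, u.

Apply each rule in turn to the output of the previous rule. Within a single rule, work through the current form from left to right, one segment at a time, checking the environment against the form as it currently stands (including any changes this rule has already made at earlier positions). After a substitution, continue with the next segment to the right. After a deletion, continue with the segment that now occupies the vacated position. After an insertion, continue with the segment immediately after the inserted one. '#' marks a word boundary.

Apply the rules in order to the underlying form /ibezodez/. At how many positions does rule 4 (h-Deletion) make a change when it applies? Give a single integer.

0

1 Stop Lenition: [ibezodez] → [ivezozez]
2 Final Obstruent Devoicing: [ivezozez] → [ivezozes]
3 Initial Consonant Epenthesis: [ivezozes] → [tivezozes]
4 h-Deletion: no change — [tivezozes]
Rule 4 changed 0 position(s).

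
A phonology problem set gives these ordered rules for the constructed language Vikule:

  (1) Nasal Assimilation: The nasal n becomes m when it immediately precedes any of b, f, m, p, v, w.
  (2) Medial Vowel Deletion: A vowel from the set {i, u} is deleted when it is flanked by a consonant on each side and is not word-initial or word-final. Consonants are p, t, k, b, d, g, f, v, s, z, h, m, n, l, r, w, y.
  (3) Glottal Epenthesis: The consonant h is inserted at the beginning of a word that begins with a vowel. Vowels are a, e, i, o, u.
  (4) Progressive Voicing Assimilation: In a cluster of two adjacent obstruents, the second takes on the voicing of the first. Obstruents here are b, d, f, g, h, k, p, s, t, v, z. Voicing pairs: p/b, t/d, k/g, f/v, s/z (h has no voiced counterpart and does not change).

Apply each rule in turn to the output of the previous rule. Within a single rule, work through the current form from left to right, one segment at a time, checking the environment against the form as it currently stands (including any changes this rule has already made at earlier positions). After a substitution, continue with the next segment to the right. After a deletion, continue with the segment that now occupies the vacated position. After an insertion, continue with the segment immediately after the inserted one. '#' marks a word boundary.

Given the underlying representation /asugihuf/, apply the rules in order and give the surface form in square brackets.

(1) Nasal Assimilation: no change — [asugihuf]
(2) Medial Vowel Deletion: [asugihuf] → [asghf]
(3) Glottal Epenthesis: [asghf] → [hasghf]
(4) Progressive Voicing Assimilation: [hasghf] → [haskhf]

[haskhf]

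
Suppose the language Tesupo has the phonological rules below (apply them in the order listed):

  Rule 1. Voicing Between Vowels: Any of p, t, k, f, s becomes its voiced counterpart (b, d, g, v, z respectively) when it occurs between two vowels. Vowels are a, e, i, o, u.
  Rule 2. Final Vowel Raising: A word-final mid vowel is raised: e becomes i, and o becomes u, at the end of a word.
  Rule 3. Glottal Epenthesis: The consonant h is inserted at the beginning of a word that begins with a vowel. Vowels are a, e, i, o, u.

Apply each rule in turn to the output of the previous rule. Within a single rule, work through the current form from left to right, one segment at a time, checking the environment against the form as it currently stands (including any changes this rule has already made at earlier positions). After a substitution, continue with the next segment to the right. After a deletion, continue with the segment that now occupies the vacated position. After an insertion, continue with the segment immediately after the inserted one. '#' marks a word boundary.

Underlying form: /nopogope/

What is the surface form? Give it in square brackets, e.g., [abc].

Rule 1 Voicing Between Vowels: [nopogope] → [nobogobe]
Rule 2 Final Vowel Raising: [nobogobe] → [nobogobi]
Rule 3 Glottal Epenthesis: no change — [nobogobi]

[nobogobi]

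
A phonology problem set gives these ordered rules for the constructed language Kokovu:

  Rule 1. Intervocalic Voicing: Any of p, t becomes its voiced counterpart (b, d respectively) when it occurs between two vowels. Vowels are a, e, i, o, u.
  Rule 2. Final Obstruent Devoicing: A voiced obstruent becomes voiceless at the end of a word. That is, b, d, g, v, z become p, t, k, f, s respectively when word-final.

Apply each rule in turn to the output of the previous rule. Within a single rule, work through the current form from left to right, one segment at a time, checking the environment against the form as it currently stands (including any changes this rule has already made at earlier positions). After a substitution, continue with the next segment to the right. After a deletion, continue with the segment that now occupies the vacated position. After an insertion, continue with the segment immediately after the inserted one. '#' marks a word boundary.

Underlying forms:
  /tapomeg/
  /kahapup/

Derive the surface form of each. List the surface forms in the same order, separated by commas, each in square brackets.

/tapomeg/:
  Rule 1 Intervocalic Voicing: [tapomeg] → [tabomeg]
  Rule 2 Final Obstruent Devoicing: [tabomeg] → [tabomek]
/kahapup/:
  Rule 1 Intervocalic Voicing: [kahapup] → [kahabup]
  Rule 2 Final Obstruent Devoicing: no change — [kahabup]

[tabomek], [kahabup]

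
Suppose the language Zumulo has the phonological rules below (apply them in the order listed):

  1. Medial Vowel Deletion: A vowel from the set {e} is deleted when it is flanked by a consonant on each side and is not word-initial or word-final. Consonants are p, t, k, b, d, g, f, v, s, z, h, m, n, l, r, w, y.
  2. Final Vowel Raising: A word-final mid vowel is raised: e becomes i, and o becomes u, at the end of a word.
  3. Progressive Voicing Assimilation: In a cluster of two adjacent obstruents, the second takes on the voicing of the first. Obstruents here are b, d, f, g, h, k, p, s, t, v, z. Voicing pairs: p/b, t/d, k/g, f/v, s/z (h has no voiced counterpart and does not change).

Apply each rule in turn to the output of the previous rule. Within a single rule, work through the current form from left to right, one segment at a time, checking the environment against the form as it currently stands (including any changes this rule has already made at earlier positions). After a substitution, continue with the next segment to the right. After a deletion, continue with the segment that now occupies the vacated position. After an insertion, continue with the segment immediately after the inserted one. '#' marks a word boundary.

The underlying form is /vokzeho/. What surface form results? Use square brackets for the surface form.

1 Medial Vowel Deletion: [vokzeho] → [vokzho]
2 Final Vowel Raising: [vokzho] → [vokzhu]
3 Progressive Voicing Assimilation: [vokzhu] → [vokshu]

[vokshu]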